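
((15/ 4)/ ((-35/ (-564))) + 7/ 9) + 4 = 4108/63 = 65.21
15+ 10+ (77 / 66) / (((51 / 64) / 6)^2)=79019/867 = 91.14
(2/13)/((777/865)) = 1730/10101 = 0.17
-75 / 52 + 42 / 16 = 123/104 = 1.18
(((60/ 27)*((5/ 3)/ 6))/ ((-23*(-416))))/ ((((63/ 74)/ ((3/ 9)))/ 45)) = 4625/4068792 = 0.00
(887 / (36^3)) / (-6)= -887/279936 = 0.00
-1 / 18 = -0.06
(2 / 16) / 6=1/48 = 0.02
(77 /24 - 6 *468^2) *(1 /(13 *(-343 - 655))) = 31539379/311376 = 101.29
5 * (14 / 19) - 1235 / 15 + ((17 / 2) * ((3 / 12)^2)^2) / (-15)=-3825601/48640 = -78.65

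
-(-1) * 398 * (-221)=-87958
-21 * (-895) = 18795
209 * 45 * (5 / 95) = 495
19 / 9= 2.11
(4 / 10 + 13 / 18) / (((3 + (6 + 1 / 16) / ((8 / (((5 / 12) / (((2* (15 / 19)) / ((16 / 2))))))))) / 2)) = 0.49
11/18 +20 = 371/18 = 20.61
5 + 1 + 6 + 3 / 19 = 231/19 = 12.16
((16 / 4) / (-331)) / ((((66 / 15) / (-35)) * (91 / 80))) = 4000/47333 = 0.08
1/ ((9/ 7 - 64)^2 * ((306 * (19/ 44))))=1078/560239947 = 0.00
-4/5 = -0.80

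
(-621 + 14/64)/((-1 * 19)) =19865/608 = 32.67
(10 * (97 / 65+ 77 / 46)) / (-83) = -9467/24817 = -0.38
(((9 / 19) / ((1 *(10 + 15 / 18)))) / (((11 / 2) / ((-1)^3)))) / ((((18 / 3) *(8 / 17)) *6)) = -51/108680 = 0.00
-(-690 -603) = 1293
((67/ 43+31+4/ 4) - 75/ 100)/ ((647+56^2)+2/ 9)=50787/5856428 = 0.01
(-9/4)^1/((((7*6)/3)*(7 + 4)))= -9/616 = -0.01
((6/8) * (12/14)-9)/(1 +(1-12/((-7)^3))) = -5733/1396 = -4.11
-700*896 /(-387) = 627200/387 = 1620.67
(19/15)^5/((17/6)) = 4952198/4303125 = 1.15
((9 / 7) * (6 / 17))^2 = 2916/14161 = 0.21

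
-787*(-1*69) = 54303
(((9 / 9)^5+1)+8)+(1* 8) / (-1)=2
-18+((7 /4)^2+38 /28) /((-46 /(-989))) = 17253/224 = 77.02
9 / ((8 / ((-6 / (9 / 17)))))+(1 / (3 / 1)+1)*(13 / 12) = -407/36 = -11.31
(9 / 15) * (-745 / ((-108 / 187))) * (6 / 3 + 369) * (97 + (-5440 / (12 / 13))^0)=506521477/18 = 28140082.06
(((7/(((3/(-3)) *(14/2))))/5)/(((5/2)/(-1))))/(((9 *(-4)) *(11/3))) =-1/1650 = 0.00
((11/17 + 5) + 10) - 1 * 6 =164/17 = 9.65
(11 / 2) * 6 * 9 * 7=2079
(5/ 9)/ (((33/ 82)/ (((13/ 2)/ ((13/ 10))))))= 2050/297 = 6.90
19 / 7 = 2.71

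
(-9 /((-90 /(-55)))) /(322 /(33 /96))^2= -1331/212344832 = 0.00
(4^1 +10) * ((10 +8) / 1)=252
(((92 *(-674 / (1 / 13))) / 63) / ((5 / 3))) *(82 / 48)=-4131283/315 = -13115.18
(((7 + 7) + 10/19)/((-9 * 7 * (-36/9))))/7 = 23/2793 = 0.01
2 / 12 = 1/6 = 0.17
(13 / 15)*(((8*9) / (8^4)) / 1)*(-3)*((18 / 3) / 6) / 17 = -117/43520 = 0.00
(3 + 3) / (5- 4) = 6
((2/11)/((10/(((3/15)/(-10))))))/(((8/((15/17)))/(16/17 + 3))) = -201/1271600 = 0.00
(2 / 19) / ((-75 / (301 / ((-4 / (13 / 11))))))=3913/31350 = 0.12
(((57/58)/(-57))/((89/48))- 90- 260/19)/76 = -2542513/1863482 = -1.36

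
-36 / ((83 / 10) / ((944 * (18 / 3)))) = -2039040/83 = -24566.75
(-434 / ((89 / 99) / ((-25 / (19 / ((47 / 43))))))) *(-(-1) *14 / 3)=235596900/72713 = 3240.09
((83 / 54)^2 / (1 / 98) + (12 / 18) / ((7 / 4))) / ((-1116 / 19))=-44969485/11389896 = -3.95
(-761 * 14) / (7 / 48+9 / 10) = -2556960/251 = -10187.09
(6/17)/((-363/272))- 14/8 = -975/484 = -2.01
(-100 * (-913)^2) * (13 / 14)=-541819850/7 = -77402835.71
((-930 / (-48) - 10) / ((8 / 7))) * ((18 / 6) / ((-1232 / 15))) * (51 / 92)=-172125/1036288 = -0.17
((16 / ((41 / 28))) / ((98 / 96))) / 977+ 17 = 17.01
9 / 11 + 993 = 10932/11 = 993.82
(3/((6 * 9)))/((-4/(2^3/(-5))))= 1/45 = 0.02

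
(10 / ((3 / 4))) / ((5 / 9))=24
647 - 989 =-342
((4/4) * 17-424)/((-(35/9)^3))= 296703/42875 = 6.92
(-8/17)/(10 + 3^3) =-8/629 = -0.01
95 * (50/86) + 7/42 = 14293/258 = 55.40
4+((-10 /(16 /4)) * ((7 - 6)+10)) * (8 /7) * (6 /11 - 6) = 1228/7 = 175.43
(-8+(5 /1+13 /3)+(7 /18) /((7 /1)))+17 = 331/18 = 18.39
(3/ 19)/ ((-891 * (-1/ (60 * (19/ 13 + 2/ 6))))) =1400/73359 = 0.02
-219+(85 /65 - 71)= -3753/13 = -288.69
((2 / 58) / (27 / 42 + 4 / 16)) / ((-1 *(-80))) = 7/14500 = 0.00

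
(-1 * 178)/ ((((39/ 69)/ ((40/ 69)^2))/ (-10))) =2848000/2691 = 1058.34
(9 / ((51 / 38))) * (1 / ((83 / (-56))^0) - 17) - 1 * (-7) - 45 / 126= -23955/238 = -100.65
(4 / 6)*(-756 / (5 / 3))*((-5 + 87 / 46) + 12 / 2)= -100548/115 = -874.33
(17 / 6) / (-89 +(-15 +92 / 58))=-493/17820 = -0.03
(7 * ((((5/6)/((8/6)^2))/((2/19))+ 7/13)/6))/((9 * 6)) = 29071/269568 = 0.11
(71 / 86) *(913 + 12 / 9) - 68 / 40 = 485786/645 = 753.16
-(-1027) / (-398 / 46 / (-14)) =330694/199 = 1661.78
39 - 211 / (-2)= 289/2 = 144.50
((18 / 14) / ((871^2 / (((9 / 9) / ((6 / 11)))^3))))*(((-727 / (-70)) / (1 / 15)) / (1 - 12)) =-87967/594774544 = 0.00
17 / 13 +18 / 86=848/559 = 1.52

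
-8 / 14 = -4/7 = -0.57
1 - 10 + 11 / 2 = -7/2 = -3.50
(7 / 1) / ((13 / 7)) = 49/13 = 3.77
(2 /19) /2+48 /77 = 989/1463 = 0.68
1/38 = 0.03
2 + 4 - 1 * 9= -3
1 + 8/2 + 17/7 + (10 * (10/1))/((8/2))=227/7 = 32.43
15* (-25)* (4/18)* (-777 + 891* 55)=-4019000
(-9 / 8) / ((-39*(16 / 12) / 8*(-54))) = -1/312 = 0.00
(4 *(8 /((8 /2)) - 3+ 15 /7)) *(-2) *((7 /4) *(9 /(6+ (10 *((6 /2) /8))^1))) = -192/13 = -14.77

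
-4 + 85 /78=-227/78 = -2.91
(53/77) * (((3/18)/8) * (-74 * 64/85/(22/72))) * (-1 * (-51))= -564768/4235 = -133.36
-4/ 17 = -0.24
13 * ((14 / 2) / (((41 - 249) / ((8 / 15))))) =-7/30 = -0.23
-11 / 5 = -2.20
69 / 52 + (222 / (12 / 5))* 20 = 96269/52 = 1851.33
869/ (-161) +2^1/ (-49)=-6129/1127 = -5.44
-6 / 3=-2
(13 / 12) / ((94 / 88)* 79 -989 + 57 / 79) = -11297/9425787 = 0.00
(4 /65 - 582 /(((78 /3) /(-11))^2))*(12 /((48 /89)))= -15659639/6760 = -2316.51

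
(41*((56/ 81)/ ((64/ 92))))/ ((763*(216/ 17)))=16031/3814128 = 0.00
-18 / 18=-1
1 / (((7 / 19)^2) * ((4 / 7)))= 361/28 = 12.89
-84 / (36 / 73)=-511/3 = -170.33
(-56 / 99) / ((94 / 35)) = -980/4653 = -0.21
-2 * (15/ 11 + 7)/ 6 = -92/33 = -2.79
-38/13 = -2.92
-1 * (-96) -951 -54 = -909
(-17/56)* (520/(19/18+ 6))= -19890/889 = -22.37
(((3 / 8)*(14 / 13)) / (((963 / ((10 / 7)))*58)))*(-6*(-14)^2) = -490/40339 = -0.01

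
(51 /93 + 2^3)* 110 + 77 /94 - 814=370491/2914 = 127.14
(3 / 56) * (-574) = -30.75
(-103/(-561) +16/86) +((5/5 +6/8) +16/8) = 397513/96492 = 4.12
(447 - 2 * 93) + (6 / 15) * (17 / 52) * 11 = 262.44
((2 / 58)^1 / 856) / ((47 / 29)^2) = 29/1890904 = 0.00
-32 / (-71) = 32/71 = 0.45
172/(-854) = -86/427 = -0.20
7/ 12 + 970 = 11647/12 = 970.58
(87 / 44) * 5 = 435/44 = 9.89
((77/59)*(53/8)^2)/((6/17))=3676981/22656 = 162.30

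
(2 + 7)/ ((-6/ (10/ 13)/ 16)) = -240/13 = -18.46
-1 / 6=-0.17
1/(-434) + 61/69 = 26405/29946 = 0.88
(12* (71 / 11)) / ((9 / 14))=3976/33 = 120.48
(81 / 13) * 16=1296/13 = 99.69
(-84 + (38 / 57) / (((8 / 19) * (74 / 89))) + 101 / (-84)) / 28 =-517781/174048 = -2.97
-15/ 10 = -3/2 = -1.50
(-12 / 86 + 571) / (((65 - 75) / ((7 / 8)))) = -171829/3440 = -49.95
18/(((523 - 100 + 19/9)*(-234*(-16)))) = 9/795808 = 0.00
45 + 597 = 642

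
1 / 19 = 0.05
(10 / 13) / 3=10/39 = 0.26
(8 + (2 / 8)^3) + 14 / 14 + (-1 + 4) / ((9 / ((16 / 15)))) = 26989/2880 = 9.37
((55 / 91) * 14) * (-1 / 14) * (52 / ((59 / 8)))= -1760/413 = -4.26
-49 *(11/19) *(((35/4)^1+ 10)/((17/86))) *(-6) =16144.97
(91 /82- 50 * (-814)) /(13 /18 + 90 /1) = 30037419/66953 = 448.63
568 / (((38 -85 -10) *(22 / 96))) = -43.48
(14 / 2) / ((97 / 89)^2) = 5.89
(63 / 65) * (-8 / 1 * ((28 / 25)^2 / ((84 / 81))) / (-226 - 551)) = 18144/1503125 = 0.01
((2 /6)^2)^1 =1/9 = 0.11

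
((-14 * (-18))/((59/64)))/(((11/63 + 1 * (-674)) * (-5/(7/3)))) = 2370816/12523045 = 0.19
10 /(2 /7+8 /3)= 105/31 = 3.39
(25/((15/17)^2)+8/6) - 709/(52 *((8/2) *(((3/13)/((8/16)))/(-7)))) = 24521/288 = 85.14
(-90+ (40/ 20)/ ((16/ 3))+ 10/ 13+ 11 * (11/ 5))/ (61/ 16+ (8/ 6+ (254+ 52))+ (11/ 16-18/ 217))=-21887271/105533740 = -0.21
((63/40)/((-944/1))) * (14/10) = -441/188800 = 0.00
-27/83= -0.33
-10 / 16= -5/8 = -0.62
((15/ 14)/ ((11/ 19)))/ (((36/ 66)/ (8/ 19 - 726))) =-2461.79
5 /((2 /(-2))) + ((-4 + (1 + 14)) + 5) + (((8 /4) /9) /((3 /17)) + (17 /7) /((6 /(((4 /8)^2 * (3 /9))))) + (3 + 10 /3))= 28163/1512 = 18.63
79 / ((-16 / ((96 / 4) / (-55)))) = 237/110 = 2.15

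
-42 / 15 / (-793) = 14/3965 = 0.00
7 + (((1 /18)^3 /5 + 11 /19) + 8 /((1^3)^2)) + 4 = 10847539/554040 = 19.58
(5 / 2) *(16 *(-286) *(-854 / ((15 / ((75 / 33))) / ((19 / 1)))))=84375200/3 = 28125066.67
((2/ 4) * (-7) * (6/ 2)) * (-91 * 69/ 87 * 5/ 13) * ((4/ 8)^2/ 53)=16905/12296 = 1.37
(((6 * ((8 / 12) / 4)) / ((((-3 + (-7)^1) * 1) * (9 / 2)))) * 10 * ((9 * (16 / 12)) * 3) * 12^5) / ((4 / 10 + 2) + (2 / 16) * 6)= -4423680/7 = -631954.29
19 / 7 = 2.71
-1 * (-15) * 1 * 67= 1005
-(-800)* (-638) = -510400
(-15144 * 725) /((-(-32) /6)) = -4117275/2 = -2058637.50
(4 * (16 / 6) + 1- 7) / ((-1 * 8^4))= -7/6144 = 0.00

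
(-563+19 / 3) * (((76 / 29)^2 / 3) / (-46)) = 4822960/174087 = 27.70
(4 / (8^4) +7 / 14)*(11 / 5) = 5643/5120 = 1.10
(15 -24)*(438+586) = -9216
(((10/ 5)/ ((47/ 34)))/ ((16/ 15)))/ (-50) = -51/1880 = -0.03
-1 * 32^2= -1024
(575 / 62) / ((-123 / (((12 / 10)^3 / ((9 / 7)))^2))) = -108192/794375 = -0.14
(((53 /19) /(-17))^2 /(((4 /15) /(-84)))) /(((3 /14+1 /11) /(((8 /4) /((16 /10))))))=-340661475/9806926 = -34.74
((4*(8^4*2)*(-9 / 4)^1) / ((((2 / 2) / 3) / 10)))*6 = -13271040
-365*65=-23725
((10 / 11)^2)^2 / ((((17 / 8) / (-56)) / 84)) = -376320000/248897 = -1511.95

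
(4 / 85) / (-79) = -4/6715 = 0.00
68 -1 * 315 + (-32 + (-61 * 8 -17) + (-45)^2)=1241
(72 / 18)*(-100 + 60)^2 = 6400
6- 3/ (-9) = 19/3 = 6.33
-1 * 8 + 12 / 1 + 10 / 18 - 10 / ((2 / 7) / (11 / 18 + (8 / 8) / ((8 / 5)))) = -929/24 = -38.71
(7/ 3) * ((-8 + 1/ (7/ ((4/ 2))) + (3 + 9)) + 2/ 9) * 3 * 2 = 568/9 = 63.11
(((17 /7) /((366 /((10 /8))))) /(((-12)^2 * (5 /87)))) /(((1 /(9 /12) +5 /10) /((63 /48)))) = 493/687104 = 0.00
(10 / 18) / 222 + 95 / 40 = 19001/7992 = 2.38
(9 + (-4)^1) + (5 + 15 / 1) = 25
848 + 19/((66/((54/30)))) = 93337/110 = 848.52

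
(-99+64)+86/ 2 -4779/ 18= -515/2 = -257.50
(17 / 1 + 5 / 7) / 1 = 124/7 = 17.71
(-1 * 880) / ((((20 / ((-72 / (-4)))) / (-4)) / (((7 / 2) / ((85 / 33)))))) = 365904/85 = 4304.75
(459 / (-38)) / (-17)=27/38 = 0.71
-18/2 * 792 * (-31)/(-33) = -6696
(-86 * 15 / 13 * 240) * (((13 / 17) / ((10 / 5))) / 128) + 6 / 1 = -8859/136 = -65.14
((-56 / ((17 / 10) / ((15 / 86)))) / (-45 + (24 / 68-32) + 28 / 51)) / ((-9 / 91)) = -127400/166883 = -0.76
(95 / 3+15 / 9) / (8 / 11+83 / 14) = 616/123 = 5.01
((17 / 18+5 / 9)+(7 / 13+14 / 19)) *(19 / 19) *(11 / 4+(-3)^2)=64437/1976 = 32.61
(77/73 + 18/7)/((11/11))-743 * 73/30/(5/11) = -304599469/76650 = -3973.90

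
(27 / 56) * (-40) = -19.29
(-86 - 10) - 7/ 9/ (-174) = -150329/1566 = -96.00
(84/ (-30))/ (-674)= 7/1685 = 0.00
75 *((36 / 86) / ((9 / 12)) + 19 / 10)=15855/86 = 184.36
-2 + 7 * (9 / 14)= 5/2 = 2.50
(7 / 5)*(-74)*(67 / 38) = -17353/95 = -182.66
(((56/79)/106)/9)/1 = 28/37683 = 0.00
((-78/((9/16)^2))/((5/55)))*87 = -2123264/9 = -235918.22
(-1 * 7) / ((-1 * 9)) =0.78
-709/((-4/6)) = 2127/2 = 1063.50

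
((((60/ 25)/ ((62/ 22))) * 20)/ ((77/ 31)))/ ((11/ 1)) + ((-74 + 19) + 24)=-2339/77 = -30.38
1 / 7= 0.14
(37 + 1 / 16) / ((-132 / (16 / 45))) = -593/5940 = -0.10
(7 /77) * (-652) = -652/11 = -59.27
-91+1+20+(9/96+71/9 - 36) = -28229/288 = -98.02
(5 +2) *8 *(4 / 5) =224/5 = 44.80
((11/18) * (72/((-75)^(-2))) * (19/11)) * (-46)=-19665000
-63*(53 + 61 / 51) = -58044/17 = -3414.35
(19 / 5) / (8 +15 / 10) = 2/5 = 0.40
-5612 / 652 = -1403/163 = -8.61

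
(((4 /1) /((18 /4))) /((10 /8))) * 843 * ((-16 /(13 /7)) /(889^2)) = -143872/22016085 = -0.01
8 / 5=1.60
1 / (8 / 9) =9/8 = 1.12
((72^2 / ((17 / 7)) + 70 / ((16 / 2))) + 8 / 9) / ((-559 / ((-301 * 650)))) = 750479.49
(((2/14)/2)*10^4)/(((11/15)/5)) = 375000/77 = 4870.13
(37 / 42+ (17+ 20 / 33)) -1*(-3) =3309/154 = 21.49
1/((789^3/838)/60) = 16760/163723023 = 0.00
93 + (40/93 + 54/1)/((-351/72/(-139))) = 5966255/3627 = 1644.96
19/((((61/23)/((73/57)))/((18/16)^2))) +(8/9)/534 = 108950815/9381312 = 11.61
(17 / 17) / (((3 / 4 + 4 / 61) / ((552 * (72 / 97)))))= 9697536/19303 = 502.38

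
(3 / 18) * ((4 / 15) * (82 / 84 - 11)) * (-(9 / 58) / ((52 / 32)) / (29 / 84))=6736/54665 = 0.12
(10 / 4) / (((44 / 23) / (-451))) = -4715/8 = -589.38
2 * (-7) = -14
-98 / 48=-49/24 = -2.04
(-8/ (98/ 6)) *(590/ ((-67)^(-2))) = -63564240/49 = -1297229.39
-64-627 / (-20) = -653/20 = -32.65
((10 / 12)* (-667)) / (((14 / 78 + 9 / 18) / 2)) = -86710/53 = -1636.04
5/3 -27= -76/3 = -25.33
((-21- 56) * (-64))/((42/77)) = 27104/3 = 9034.67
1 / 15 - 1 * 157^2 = -369734/15 = -24648.93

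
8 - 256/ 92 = 120/23 = 5.22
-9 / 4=-2.25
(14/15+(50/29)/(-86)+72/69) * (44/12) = 9260119/1290645 = 7.17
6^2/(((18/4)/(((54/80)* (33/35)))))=891/175 = 5.09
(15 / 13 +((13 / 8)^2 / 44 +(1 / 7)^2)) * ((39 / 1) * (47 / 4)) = 312176961/551936 = 565.60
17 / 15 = 1.13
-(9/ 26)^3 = -729/17576 = -0.04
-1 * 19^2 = -361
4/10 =2/5 = 0.40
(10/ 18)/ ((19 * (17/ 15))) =0.03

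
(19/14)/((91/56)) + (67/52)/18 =457/504 = 0.91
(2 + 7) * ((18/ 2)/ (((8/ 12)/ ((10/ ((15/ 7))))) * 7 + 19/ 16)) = 1296/35 = 37.03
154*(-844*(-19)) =2469544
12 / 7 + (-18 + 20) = 26/7 = 3.71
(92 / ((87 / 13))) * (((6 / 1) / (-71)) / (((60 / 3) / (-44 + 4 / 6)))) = 2.52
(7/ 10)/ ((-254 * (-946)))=7/2402840 = 0.00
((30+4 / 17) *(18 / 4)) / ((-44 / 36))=-111.32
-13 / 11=-1.18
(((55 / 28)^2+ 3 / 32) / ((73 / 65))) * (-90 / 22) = -18126225/1259104 = -14.40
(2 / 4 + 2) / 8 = 5/16 = 0.31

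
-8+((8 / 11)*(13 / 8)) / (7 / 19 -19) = -31399/3894 = -8.06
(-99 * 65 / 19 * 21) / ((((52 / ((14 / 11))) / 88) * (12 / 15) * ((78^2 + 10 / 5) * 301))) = -51975/4972262 = -0.01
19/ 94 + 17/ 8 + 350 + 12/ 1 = 136987/376 = 364.33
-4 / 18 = -2/9 = -0.22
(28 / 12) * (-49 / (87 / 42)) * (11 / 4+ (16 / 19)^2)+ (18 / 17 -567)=-756.87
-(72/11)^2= -5184/121 = -42.84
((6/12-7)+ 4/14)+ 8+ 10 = 165/14 = 11.79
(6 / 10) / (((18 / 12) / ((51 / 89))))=0.23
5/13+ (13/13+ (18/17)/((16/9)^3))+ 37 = 17458477/452608 = 38.57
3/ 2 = 1.50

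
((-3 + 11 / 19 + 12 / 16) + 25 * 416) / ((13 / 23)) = 18176279/988 = 18397.04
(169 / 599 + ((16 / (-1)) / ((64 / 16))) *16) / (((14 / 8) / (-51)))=7786068/4193 = 1856.92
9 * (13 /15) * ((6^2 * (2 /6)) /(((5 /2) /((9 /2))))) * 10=8424/5 = 1684.80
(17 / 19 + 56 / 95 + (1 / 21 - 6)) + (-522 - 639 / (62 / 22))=-46582279/61845 = -753.21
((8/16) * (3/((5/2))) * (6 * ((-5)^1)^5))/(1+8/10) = -6250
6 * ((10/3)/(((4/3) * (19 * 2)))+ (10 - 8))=471/38 = 12.39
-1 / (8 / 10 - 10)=5/46 = 0.11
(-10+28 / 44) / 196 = -0.05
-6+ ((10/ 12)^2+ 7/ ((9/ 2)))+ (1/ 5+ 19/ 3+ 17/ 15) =47/12 = 3.92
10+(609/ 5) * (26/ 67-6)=-673.53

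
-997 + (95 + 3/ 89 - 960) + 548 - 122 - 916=-209325/89 = -2351.97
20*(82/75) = 328/15 = 21.87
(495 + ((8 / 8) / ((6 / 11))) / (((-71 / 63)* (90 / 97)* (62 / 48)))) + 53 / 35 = 38144412/77035 = 495.16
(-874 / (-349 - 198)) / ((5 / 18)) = 15732/2735 = 5.75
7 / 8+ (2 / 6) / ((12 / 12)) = 29/24 = 1.21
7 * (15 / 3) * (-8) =-280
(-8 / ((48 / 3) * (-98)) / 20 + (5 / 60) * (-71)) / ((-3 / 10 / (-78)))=-904501/588 = -1538.27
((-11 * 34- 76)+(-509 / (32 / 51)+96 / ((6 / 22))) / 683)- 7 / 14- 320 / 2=-13357783/21856 = -611.17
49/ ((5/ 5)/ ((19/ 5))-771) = -133/2092 = -0.06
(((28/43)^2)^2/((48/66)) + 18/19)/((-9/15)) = -1.99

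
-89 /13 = -6.85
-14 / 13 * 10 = -140/13 = -10.77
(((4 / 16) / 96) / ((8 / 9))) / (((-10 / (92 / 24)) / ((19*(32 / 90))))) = -437/57600 = -0.01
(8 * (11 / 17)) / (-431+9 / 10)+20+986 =6686802/6647 = 1005.99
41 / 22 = 1.86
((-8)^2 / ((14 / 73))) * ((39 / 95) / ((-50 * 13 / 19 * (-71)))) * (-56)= -28032/8875 = -3.16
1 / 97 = 0.01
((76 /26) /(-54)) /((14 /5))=-95/4914 = -0.02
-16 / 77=-0.21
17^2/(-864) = -0.33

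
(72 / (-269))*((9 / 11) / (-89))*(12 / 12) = 648/263351 = 0.00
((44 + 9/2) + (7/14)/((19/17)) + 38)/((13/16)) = 26432/247 = 107.01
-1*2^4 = -16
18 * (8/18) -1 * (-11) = 19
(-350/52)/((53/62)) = -5425/689 = -7.87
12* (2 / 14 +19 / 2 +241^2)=4879614/7 = 697087.71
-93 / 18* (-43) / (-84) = -1333/504 = -2.64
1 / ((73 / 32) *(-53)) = -0.01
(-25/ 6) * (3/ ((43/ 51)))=-14.83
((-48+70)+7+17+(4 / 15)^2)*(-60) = -41464/15 = -2764.27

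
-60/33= -20/11 = -1.82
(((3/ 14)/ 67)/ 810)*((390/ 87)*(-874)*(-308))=249964/52461 = 4.76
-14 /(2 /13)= -91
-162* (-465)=75330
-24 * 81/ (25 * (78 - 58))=-486/125 = -3.89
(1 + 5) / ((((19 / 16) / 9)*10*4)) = 108/95 = 1.14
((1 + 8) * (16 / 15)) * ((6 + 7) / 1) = 624/5 = 124.80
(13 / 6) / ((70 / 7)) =13/60 = 0.22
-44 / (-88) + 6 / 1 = 13/2 = 6.50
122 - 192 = -70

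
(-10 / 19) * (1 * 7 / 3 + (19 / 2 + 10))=-655/57 = -11.49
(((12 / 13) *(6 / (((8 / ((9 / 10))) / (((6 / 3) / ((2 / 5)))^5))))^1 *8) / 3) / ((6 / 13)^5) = 17850625/72 = 247925.35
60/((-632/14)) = -105/79 = -1.33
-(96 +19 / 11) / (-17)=1075/187 = 5.75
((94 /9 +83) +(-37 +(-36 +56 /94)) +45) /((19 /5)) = 139675/8037 = 17.38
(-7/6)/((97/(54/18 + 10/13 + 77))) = -1225/1261 = -0.97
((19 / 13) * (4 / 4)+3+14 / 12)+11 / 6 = 97/13 = 7.46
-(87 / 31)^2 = -7569/961 = -7.88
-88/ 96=-11/12 = -0.92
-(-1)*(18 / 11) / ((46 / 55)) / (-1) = -45/23 = -1.96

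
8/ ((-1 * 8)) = -1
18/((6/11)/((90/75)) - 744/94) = -9306/3857 = -2.41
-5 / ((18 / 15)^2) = -125/36 = -3.47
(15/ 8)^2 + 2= 353/64 = 5.52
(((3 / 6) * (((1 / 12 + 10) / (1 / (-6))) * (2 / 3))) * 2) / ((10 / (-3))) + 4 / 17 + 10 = 3797/170 = 22.34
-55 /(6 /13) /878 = -715/5268 = -0.14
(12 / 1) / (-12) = -1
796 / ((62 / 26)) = 10348/31 = 333.81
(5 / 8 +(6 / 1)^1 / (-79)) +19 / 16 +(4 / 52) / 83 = 2369669/1363856 = 1.74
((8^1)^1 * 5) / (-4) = -10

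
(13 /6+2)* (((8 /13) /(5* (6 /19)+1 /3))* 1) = 1.34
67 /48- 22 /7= -587/336 = -1.75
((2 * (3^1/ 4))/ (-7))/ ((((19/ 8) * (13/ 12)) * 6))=-24/1729 = -0.01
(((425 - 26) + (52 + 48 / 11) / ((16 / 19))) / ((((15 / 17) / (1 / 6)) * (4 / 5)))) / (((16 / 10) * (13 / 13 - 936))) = -20501/278784 = -0.07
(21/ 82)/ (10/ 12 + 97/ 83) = 5229/40877 = 0.13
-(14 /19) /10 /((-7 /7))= 7/95 = 0.07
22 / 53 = 0.42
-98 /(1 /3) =-294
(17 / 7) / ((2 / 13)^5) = 6311981/224 = 28178.49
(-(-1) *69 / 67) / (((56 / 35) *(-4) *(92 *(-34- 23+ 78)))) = -5/60032 = 0.00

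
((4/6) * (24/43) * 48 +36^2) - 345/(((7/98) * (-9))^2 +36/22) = 72557188/63339 = 1145.54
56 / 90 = 28/45 = 0.62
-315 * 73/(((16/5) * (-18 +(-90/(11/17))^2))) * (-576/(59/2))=55647900/7665811 = 7.26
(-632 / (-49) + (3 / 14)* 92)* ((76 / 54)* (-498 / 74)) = -5040092/16317 = -308.89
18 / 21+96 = 678/7 = 96.86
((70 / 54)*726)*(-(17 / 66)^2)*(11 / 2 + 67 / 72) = -4683245/11664 = -401.51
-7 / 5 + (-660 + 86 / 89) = -293893/445 = -660.43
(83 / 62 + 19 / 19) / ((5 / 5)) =145/62 = 2.34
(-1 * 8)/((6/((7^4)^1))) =-9604/3 = -3201.33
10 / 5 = 2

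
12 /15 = 0.80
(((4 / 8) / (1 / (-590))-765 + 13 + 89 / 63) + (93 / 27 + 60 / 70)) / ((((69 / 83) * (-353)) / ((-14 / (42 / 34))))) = -20569558/511497 = -40.21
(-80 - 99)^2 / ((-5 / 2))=-64082/5 = -12816.40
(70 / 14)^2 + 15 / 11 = 290/11 = 26.36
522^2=272484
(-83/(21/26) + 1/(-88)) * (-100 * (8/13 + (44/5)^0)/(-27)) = -4748125/7722 = -614.88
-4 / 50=-2/25 = -0.08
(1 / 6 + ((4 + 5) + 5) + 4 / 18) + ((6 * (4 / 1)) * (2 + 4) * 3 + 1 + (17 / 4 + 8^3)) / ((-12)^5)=14317867/995328 = 14.39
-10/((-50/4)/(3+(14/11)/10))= 688/275 = 2.50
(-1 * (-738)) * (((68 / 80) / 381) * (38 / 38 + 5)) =6273/635 = 9.88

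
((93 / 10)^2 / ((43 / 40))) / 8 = 8649/860 = 10.06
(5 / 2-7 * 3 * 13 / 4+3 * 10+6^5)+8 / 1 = 30993/4 = 7748.25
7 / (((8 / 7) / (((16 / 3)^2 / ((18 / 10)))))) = 7840/81 = 96.79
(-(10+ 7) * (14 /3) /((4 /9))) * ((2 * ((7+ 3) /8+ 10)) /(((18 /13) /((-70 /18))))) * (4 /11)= 270725/66 = 4101.89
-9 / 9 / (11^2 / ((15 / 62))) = -15/7502 = 0.00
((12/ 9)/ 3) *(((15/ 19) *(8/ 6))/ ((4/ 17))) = 340/171 = 1.99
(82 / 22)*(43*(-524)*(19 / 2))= -8776214/11 = -797837.64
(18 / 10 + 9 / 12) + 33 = 711/20 = 35.55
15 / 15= 1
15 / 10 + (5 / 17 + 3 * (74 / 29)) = 9317/986 = 9.45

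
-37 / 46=-0.80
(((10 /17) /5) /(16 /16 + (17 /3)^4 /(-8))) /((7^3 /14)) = -2592/69033209 = 0.00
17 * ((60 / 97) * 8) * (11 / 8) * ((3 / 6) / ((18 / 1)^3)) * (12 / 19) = 935/149283 = 0.01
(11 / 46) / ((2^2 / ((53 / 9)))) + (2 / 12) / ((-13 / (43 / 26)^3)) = 27816143/94594032 = 0.29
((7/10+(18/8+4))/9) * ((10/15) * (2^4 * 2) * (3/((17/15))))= 2224/51 = 43.61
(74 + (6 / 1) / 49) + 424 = 24408/49 = 498.12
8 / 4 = 2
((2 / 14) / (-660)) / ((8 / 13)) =-13/36960 = 0.00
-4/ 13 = -0.31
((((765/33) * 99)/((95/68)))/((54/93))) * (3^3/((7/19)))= 1451358/7 = 207336.86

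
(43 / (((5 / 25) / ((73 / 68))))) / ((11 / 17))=15695/44 = 356.70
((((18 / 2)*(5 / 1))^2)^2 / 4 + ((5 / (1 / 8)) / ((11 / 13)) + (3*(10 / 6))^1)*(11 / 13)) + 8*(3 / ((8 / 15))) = 53312765/52 = 1025245.48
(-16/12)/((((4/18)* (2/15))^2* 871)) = -6075/3484 = -1.74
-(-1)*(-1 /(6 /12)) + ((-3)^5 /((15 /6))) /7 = -556/35 = -15.89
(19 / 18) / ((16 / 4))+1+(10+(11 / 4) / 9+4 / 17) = 14449/1224 = 11.80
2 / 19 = 0.11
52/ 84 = 13/21 = 0.62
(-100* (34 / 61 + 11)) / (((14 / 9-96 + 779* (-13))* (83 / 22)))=1269000/42341869 = 0.03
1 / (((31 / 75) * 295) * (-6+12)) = 5/3658 = 0.00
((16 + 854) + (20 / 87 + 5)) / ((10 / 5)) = 76145/174 = 437.61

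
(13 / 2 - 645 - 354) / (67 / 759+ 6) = -1506615/9242 = -163.02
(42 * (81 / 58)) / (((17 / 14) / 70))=1666980/493 = 3381.30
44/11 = 4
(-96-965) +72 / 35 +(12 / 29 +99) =-973922/1015 = -959.53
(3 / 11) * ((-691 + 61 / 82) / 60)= -56601/18040 = -3.14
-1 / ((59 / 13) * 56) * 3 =-39/3304 = -0.01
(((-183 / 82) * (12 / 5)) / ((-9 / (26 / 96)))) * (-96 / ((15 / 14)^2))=-621712/46125 = -13.48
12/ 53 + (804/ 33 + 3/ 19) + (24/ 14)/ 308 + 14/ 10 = 70977101/2713865 = 26.15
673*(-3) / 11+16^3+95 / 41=1765562/451 = 3914.77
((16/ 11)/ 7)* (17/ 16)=17/77 = 0.22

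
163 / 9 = 18.11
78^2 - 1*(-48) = 6132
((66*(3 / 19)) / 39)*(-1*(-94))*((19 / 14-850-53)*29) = -87349218/133 = -656761.04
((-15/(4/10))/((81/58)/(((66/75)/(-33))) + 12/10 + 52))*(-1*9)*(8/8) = 406.96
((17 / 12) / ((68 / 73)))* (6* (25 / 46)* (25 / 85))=9125/6256 = 1.46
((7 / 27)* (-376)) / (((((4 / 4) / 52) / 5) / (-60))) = 13686400/9 = 1520711.11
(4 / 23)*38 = 152/23 = 6.61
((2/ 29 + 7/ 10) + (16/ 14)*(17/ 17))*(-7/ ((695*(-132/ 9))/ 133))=1548519/8868200 = 0.17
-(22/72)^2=-121/1296 = -0.09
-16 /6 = -2.67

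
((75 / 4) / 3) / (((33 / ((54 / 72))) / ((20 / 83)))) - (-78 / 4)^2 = -347137/913 = -380.22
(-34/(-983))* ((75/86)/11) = 1275/464959 = 0.00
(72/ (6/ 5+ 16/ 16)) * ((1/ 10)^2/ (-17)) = -18/935 = -0.02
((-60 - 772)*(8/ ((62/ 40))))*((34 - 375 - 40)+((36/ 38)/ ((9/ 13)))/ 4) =1634618.68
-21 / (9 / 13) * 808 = -73528/3 = -24509.33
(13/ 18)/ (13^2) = 1/234 = 0.00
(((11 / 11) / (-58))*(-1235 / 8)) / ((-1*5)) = -247/464 = -0.53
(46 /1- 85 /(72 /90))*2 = -241/2 = -120.50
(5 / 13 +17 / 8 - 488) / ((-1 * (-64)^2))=0.12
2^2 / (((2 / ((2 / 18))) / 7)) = 1.56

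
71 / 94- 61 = -5663/94 = -60.24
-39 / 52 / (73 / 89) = -267/292 = -0.91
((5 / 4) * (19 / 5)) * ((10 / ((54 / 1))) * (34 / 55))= 0.54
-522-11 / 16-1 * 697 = -19515/16 = -1219.69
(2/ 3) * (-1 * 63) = -42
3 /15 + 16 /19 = 1.04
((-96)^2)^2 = 84934656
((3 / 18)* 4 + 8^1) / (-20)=-13/30 = -0.43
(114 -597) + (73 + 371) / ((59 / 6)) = -25833/59 = -437.85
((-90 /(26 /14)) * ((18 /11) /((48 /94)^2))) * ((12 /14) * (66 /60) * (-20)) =298215/52 = 5734.90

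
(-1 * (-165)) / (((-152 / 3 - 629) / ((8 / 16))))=-495/4078 = -0.12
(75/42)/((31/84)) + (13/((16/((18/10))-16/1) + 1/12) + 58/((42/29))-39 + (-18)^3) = -5827.96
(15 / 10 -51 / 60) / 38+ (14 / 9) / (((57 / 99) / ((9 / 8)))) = 2323/760 = 3.06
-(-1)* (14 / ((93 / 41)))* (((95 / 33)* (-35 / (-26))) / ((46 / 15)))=4771375/611754 = 7.80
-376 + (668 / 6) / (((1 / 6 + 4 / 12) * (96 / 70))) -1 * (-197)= -599/36 = -16.64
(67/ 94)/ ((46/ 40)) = 670/1081 = 0.62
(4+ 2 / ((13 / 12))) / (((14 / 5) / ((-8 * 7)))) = -1520/13 = -116.92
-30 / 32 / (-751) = 15/12016 = 0.00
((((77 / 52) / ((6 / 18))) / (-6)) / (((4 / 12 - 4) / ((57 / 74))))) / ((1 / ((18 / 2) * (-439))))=-614.52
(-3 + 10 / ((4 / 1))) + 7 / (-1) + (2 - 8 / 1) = -27/2 = -13.50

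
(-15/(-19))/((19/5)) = 75/361 = 0.21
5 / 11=0.45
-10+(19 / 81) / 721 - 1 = -642392/58401 = -11.00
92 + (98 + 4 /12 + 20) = 631/3 = 210.33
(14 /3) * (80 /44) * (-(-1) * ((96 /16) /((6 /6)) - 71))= -551.52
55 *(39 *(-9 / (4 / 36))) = -173745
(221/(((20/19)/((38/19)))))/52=323/40 = 8.08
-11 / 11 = -1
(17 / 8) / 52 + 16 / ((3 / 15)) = 33297/416 = 80.04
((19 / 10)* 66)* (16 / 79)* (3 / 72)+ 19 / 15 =551/237 = 2.32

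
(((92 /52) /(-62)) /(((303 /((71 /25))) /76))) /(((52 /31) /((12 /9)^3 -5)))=2202917/69129450 = 0.03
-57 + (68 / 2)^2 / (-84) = -1486/21 = -70.76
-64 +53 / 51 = -3211/51 = -62.96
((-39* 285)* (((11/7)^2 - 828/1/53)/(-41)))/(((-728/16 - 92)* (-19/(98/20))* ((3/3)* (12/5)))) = -1332201/478060 = -2.79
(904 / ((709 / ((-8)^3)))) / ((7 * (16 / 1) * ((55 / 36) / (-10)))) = 2082816/54593 = 38.15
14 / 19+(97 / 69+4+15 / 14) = 132407/18354 = 7.21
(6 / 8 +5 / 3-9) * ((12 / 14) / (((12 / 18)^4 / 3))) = -19197/224 = -85.70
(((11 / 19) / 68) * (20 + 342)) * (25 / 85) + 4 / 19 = 12267/10982 = 1.12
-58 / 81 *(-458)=26564/81 = 327.95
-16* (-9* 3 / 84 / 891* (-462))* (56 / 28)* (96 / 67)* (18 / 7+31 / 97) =-22.09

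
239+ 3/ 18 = 1435/6 = 239.17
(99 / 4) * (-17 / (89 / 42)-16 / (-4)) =-17721/178 = -99.56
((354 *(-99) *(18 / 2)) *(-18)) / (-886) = -6407.96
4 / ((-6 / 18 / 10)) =-120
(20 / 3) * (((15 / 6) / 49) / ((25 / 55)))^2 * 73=44165/7203 = 6.13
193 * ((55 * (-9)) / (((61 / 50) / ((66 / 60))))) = -5254425/61 = -86138.11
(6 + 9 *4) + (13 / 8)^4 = 200593/4096 = 48.97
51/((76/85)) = 4335/76 = 57.04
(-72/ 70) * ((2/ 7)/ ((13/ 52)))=-288/245 = -1.18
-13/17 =-0.76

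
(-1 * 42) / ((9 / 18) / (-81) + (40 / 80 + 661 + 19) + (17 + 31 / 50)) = -170100/2827361 = -0.06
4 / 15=0.27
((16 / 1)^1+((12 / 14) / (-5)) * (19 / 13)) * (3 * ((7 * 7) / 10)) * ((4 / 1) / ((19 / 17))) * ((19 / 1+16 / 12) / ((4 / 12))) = 312107964/6175 = 50543.80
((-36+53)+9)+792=818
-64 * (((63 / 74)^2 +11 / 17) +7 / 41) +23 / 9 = -96.17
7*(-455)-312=-3497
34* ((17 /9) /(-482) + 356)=26253287/2169 = 12103.87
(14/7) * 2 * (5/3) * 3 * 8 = 160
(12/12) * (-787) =-787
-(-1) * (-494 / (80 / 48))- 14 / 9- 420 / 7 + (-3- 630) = -44593/45 = -990.96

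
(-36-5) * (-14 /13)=574/13 = 44.15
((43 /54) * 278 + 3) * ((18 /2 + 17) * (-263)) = -41424604/27 = -1534244.59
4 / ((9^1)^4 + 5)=2/3283 = 0.00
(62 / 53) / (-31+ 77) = 31/1219 = 0.03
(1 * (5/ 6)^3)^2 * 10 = 78125/23328 = 3.35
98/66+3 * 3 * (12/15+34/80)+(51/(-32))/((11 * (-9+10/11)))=5887043/469920 = 12.53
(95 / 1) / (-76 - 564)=-19/128 = -0.15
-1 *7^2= -49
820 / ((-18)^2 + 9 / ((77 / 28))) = 451/180 = 2.51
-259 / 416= -0.62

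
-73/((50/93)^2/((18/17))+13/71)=-403449903/2520683 = -160.06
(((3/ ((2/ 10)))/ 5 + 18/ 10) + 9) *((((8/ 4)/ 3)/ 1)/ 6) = 23/15 = 1.53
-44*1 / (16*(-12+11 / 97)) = 1067/4612 = 0.23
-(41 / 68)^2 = -1681/4624 = -0.36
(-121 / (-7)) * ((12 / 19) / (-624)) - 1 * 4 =-4.02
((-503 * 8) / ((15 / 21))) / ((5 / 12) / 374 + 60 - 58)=-2815.23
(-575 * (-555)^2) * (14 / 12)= -413266875/2 = -206633437.50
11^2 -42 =79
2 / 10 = 1/5 = 0.20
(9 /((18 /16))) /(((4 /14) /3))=84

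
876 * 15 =13140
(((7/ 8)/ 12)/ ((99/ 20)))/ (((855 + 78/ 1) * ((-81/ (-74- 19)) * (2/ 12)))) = 1085/9975636 = 0.00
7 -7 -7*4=-28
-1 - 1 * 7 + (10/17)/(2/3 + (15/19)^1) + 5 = -2.60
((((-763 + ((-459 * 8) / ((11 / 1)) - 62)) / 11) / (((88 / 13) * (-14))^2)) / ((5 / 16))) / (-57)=102583/155780240 = 0.00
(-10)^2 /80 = 5/4 = 1.25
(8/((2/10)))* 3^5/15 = 648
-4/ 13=-0.31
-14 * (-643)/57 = 9002/57 = 157.93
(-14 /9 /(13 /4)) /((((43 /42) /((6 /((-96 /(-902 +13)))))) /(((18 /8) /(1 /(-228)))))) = 7448931/559 = 13325.46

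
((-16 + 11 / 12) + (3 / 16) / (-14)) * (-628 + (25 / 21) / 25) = 9480.03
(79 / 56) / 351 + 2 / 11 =40181/216216 = 0.19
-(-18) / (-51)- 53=-907/17 = -53.35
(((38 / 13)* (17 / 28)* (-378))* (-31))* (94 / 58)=12706497/377 = 33704.24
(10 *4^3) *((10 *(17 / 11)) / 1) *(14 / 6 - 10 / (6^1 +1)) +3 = 2067893/231 = 8951.92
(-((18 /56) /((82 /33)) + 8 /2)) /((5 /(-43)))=407683/11480 = 35.51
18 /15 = 6/5 = 1.20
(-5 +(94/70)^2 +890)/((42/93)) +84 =17558477/8575 = 2047.64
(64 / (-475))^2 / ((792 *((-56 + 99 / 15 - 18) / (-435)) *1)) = 14848/100367025 = 0.00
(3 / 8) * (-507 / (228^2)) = -169/46208 = 0.00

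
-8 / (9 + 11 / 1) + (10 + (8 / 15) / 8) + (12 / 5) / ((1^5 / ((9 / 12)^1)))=172/15 = 11.47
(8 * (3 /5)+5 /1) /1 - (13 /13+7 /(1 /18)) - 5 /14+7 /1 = -7739/70 = -110.56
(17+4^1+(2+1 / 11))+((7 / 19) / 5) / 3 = 23.12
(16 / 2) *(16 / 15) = 128/15 = 8.53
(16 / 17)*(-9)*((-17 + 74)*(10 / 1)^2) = -820800/17 = -48282.35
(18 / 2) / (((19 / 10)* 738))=5/779 = 0.01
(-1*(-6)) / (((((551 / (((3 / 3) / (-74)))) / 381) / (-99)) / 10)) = 1131570/20387 = 55.50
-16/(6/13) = -104/3 = -34.67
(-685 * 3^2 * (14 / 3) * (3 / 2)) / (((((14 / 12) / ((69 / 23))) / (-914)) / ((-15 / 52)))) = -380349675/13 = -29257667.31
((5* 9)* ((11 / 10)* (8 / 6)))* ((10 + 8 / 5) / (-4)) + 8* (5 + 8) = -437/5 = -87.40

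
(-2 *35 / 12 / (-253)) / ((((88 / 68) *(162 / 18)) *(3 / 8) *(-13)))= -1190/2930499 = 0.00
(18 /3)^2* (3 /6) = 18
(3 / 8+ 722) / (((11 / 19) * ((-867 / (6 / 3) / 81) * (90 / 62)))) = -10211493/63580 = -160.61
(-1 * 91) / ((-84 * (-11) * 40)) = -13/5280 = 0.00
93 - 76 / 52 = 1190/13 = 91.54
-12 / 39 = -4/13 = -0.31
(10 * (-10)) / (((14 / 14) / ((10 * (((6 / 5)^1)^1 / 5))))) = -240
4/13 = 0.31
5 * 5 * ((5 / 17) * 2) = 250/17 = 14.71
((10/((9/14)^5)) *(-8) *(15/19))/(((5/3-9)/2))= 215129600/1371249 = 156.89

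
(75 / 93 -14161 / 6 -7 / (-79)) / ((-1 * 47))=34667137/690618 = 50.20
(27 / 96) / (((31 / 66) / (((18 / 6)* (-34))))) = -15147/248 = -61.08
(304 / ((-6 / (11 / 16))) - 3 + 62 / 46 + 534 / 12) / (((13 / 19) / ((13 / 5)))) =10507/345 = 30.46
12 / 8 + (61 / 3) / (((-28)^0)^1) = 131/6 = 21.83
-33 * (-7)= 231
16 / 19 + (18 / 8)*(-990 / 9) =-9373/38 = -246.66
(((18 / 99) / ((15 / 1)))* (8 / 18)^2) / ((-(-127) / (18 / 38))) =32/3583305 = 0.00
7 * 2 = 14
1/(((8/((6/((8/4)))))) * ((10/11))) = 0.41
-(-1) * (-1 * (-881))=881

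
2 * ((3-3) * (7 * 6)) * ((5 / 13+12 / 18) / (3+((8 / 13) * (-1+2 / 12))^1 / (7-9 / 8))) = 0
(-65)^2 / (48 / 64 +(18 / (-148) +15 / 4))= 156325/162 = 964.97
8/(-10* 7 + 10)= -2/15 = -0.13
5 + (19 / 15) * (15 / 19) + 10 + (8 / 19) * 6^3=2032/19 = 106.95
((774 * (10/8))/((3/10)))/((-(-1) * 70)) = 645/14 = 46.07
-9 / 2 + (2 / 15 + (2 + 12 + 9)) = 559/30 = 18.63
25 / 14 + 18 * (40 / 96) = 65/7 = 9.29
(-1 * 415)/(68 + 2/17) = -7055/1158 = -6.09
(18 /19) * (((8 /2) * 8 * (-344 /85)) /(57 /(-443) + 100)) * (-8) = 702222336/71452445 = 9.83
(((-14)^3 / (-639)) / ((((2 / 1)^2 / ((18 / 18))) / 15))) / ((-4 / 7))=-12005/426 = -28.18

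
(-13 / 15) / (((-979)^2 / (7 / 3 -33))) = 1196/43129845 = 0.00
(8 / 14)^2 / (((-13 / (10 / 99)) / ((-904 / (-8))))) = -18080/63063 = -0.29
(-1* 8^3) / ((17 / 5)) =-2560/17 = -150.59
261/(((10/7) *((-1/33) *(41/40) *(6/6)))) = -241164/41 = -5882.05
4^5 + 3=1027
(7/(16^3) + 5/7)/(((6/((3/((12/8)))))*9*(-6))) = -2281/516096 = 0.00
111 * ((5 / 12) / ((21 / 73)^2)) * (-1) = -985865/1764 = -558.88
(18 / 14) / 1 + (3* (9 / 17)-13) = -1205/119 = -10.13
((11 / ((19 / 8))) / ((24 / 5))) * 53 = 2915/57 = 51.14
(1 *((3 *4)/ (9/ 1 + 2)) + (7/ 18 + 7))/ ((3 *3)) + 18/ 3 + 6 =23063/1782 = 12.94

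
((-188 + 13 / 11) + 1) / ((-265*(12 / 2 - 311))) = -2044/889075 = 0.00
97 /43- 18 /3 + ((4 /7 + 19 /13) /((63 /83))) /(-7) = -7121356/1725633 = -4.13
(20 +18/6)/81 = 23/81 = 0.28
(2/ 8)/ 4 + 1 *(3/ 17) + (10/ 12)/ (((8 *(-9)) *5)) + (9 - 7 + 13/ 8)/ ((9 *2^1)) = 0.44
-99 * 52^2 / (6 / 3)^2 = -66924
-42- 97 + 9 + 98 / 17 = -2112/17 = -124.24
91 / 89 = 1.02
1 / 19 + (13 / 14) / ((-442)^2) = 210411/3997448 = 0.05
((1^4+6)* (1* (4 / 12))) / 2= 7/6 = 1.17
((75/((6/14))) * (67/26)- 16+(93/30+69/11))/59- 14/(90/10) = 2268701/379665 = 5.98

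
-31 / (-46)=31/46 = 0.67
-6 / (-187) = 6/187 = 0.03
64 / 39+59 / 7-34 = -6533/273 = -23.93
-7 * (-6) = 42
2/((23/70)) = 140/23 = 6.09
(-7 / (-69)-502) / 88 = -34631/6072 = -5.70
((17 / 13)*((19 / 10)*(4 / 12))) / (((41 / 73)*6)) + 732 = 70251659/95940 = 732.25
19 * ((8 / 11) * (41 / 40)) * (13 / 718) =10127/39490 = 0.26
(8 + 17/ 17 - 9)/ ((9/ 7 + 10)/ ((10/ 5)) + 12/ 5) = 0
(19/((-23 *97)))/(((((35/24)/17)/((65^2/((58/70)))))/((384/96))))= -131008800/64699 = -2024.90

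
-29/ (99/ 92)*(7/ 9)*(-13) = 242788/891 = 272.49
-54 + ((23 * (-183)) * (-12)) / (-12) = -4263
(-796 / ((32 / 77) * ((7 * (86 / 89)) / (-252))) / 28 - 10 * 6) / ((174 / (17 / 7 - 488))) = -277117071/39904 = -6944.59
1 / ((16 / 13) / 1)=13/16 = 0.81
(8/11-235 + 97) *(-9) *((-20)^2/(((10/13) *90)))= 78520/11 = 7138.18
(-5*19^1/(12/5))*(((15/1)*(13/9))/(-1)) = 857.64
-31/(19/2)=-62/19 = -3.26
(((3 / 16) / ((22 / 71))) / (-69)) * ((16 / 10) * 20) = -71/253 = -0.28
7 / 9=0.78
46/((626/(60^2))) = 82800/313 = 264.54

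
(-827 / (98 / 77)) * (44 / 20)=-100067/70 = -1429.53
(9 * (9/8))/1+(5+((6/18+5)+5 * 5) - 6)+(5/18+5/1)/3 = 8903/216 = 41.22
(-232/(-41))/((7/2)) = 464/287 = 1.62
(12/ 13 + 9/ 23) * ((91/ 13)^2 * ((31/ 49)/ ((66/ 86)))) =174623/3289 = 53.09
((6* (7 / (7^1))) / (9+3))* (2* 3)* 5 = 15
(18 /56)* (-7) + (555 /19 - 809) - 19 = -801.04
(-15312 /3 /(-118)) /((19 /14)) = 35728/1121 = 31.87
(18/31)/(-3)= -6/31 = -0.19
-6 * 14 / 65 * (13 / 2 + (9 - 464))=2898/5 = 579.60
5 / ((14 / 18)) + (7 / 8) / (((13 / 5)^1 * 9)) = 42365/6552 = 6.47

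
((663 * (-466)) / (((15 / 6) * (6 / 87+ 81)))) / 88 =-4479891/258610 = -17.32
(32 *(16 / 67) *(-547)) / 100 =-70016/1675 = -41.80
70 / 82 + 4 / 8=111/82 = 1.35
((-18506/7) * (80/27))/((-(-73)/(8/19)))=-623360/13797 = -45.18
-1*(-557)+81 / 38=21247/38 = 559.13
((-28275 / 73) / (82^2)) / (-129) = 9425/21106636 = 0.00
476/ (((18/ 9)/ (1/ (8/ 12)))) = 357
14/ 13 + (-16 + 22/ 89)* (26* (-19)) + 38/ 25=7784.48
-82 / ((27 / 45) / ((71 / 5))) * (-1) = 5822/3 = 1940.67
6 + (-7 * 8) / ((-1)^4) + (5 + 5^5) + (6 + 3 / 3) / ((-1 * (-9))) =27727/9 = 3080.78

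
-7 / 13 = -0.54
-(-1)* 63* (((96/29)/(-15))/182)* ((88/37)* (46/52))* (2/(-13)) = 291456/11786905 = 0.02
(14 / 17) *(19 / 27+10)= 238/27 = 8.81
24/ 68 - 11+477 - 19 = 7605/17 = 447.35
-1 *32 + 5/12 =-379/12 = -31.58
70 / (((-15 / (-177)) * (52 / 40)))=8260/13 = 635.38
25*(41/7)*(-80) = -82000/7 = -11714.29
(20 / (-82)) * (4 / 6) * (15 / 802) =-50/16441 = 0.00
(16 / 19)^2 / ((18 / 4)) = 0.16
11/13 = 0.85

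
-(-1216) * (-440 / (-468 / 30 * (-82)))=-668800/1599 = -418.26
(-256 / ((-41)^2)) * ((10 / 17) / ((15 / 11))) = -5632/85731 = -0.07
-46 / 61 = -0.75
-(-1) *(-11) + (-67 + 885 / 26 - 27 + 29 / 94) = -43169/611 = -70.65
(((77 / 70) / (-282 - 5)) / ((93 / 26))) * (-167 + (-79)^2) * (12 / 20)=-868582/222425 = -3.91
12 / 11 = 1.09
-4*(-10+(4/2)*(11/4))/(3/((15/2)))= 45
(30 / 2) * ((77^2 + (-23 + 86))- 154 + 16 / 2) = 87690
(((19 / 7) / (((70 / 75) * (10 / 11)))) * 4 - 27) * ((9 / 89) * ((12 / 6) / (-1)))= 12528/4361 = 2.87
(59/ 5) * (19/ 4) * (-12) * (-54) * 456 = 82810512/5 = 16562102.40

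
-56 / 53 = -1.06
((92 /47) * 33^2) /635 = 100188/29845 = 3.36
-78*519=-40482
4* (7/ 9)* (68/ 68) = 28/9 = 3.11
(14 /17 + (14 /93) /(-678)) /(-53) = -0.02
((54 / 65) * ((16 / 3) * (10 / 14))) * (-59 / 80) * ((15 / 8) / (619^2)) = -1593/139470604 = 0.00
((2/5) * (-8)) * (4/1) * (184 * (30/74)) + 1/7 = -247259/259 = -954.67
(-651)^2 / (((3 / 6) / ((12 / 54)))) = 188356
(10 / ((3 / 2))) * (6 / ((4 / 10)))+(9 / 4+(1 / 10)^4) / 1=1022501/10000 = 102.25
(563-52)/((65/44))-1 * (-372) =46664/65 = 717.91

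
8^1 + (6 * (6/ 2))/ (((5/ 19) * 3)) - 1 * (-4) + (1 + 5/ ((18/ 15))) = 1199/30 = 39.97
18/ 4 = 9/2 = 4.50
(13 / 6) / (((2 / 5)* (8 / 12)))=8.12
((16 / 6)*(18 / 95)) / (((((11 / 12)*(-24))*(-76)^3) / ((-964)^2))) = 348486/7167655 = 0.05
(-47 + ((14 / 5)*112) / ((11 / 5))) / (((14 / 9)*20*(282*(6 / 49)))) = 7357/82720 = 0.09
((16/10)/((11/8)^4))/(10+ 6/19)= 155648/3587045 = 0.04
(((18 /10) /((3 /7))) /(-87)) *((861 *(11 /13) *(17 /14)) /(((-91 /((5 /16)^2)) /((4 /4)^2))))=0.05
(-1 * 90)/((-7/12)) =1080/7 = 154.29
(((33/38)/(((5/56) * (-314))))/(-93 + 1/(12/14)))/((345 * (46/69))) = 1386/945088975 = 0.00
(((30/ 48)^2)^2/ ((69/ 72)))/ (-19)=-1875/223744 = -0.01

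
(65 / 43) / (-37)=-65/1591 = -0.04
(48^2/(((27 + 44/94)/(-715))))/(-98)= 38712960/63259 = 611.98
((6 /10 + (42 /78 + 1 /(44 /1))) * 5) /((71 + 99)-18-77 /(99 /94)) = 29889/406120 = 0.07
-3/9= -1/3 = -0.33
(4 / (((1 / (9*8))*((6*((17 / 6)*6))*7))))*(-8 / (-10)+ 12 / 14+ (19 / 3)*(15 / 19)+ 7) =22944/4165 = 5.51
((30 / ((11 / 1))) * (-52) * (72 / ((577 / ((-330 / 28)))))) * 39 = 32853600/4039 = 8134.09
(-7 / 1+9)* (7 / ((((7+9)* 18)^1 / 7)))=49/144 = 0.34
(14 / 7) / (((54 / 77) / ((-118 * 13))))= -118118/27 = -4374.74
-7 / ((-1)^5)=7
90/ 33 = 30/11 = 2.73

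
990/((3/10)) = 3300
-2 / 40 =-1/20 = -0.05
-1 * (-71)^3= 357911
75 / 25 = 3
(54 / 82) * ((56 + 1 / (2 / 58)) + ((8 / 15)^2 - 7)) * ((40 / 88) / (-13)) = -52842/29315 = -1.80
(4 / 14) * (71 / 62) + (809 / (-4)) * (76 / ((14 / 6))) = -1429432/217 = -6587.24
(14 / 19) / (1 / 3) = 42/19 = 2.21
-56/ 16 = -7/2 = -3.50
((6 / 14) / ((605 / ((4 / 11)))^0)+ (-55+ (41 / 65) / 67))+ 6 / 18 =-54.23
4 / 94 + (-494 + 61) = -20349/47 = -432.96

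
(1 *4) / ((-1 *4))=-1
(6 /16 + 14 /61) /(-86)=-295/41968 = -0.01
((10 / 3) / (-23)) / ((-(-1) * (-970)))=1/6693 = 0.00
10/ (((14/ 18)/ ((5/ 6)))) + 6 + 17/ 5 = 704/35 = 20.11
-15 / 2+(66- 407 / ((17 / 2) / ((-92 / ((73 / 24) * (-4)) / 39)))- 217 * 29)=-201461929/32266 = -6243.78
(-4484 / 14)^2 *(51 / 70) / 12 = 6228.25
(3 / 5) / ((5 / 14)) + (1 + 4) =6.68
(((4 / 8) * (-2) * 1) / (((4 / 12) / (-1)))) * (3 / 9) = 1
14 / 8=7/4 = 1.75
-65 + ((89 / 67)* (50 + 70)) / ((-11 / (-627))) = 604405/67 = 9020.97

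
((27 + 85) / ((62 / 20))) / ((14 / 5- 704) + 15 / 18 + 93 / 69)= -772800/14952013 = -0.05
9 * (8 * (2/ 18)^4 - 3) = -19675/729 = -26.99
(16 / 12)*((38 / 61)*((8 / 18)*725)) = 440800/1647 = 267.64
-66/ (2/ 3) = -99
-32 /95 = -0.34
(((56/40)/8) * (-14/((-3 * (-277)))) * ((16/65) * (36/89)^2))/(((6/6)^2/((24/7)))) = -290304/713088025 = 0.00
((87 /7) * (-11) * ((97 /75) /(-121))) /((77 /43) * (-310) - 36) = -120959/48929650 = 0.00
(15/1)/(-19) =-15/19 = -0.79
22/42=11/21 = 0.52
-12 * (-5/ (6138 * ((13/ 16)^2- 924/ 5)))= -12800/241120077 = 0.00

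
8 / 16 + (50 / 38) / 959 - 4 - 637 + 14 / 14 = -23304609/36442 = -639.50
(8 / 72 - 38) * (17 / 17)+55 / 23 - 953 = -204619/207 = -988.50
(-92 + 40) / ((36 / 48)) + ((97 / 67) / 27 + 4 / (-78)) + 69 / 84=-45111905/658476 = -68.51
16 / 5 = 3.20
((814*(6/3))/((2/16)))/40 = 1628/5 = 325.60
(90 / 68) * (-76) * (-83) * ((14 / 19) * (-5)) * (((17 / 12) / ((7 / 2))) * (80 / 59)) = -996000/59 = -16881.36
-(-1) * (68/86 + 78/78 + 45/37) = 4784/1591 = 3.01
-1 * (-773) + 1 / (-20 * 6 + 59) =47152/61 = 772.98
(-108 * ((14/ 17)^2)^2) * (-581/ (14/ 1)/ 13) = 172180512/1085773 = 158.58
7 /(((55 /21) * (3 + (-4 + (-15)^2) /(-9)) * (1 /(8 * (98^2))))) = -50824368/5335 = -9526.59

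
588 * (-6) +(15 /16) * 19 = -56163/16 = -3510.19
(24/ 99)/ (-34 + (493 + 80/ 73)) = 584/1108371 = 0.00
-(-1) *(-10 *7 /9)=-70/9 = -7.78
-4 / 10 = -2/5 = -0.40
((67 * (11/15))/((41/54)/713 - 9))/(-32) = 4729329/27718160 = 0.17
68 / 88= 17/22 = 0.77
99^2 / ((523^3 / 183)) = 1793583/143055667 = 0.01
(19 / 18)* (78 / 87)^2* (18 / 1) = 12844/841 = 15.27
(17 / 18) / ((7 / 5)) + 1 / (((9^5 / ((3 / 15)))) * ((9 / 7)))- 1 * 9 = -309711907/37200870 = -8.33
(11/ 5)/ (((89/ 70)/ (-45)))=-6930/89 = -77.87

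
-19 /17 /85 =-19/1445 = -0.01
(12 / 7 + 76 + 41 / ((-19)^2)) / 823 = 196671/2079721 = 0.09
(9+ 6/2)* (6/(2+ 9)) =72/11 = 6.55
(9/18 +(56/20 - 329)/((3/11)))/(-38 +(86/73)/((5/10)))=2618291/78060 = 33.54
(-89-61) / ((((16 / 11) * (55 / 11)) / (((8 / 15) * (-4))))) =44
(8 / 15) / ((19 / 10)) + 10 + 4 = 814/57 = 14.28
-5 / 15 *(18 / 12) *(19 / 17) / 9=-19/306 = -0.06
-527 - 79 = -606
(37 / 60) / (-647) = -37/38820 = 0.00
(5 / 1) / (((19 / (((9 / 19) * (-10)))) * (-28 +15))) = 450/4693 = 0.10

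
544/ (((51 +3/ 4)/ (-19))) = -41344/207 = -199.73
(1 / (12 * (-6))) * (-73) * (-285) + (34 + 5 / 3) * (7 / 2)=-1313/8 = -164.12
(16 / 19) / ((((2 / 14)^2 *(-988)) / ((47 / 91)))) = -1316/61009 = -0.02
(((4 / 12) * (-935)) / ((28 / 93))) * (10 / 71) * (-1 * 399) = 8260725/142 = 58174.12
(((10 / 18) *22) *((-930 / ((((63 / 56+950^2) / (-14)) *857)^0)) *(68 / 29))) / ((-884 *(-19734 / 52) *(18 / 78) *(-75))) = 248/54027 = 0.00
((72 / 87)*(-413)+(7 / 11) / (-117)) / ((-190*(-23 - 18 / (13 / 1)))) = -12756947/172920330 = -0.07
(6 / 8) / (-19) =-3/76 = -0.04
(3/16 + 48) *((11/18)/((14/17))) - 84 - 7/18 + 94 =182929/4032 = 45.37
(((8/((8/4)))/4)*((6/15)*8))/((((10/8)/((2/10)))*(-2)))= -32/125 = -0.26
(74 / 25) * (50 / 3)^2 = 7400/9 = 822.22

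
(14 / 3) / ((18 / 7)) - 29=-734/27 = -27.19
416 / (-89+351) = 208/131 = 1.59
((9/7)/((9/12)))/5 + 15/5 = 117/35 = 3.34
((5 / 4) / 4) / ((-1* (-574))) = 5/9184 = 0.00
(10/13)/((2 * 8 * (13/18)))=45/676 = 0.07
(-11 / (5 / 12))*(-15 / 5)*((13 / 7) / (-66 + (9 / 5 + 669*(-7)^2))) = 143/31808 = 0.00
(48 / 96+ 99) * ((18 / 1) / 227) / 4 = 1791/908 = 1.97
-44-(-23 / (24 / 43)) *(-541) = -536105/24 = -22337.71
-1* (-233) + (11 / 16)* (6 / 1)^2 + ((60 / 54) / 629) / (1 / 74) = 157823/612 = 257.88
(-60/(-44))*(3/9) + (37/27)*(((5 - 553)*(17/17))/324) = -44824/24057 = -1.86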